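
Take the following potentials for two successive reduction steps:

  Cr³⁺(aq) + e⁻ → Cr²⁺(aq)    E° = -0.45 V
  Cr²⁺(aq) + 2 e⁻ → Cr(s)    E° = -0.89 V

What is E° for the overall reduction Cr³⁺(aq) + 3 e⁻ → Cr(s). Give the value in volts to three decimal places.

-0.743 V

Adding the free-energy changes (−nFE°) of the two steps gives −n₃FE°₃ = −n₁FE°₁ − n₂FE°₂.
E°₃ = (1×-0.45 + 2×-0.89) / 3 = (-2.230) / 3 = -0.743 V.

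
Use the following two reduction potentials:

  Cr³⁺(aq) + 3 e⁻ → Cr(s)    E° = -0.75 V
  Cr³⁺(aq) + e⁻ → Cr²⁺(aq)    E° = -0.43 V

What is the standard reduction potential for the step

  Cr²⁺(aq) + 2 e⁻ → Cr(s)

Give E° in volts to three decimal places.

-0.910 V

Sequential free energies add, so n₃E°₃ = n₁E°₁ + n₂E°₂.
With n₃ = 3, and the known step contributing 1×(-0.43) V, the unknown satisfies 2·E° = 3×(-0.75) − 1×(-0.43) = -1.820.
E° = -1.820 / 2 = -0.910 V.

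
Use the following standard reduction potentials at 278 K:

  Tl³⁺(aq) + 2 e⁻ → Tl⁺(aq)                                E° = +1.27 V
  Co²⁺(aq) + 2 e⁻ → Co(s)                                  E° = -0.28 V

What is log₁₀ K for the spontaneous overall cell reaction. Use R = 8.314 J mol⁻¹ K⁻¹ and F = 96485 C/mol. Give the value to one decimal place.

Cathode: Tl³⁺/Tl⁺; anode: Co²⁺/Co. E°cell = (+1.27) − (-0.28) = +1.55 V, with n = 2.
ΔG° = −nFE° = −RT ln K, so ln K = nFE°/(RT) = (2)(96485)(+1.55) / ((8.314)(278)) = 129.410.
log₁₀ K = 129.410 / ln 10 = 56.2.

56.2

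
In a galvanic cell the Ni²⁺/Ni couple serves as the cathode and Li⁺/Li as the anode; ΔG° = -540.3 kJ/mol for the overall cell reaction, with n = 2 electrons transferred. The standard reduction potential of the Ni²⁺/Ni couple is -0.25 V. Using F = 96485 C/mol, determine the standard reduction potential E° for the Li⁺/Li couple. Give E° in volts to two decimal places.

-3.05 V

E°cell = −ΔG°/(nF) = −(-540.3×10³)/((2)(96485)) = +2.800 V.
Since Ni²⁺/Ni is the cathode and Li⁺/Li the anode, E°cell = E°(Ni²⁺/Ni) − E°(Li⁺/Li).
So E°(Li⁺/Li) = E°(Ni²⁺/Ni) − E°cell = (-0.25) − (+2.800) = -3.05 V.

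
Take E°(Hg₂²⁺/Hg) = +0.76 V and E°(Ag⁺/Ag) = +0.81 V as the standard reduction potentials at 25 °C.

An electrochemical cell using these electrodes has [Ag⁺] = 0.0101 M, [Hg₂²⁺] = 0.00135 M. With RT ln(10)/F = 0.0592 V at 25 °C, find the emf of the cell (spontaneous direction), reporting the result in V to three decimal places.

Ag⁺/Ag is the cathode (higher E°), Hg₂²⁺/Hg the anode: E°cell = +0.81 − (+0.76) = +0.05 V, n = 2.
Overall: 2 Ag⁺(aq) + 2 Hg(l) → 2 Ag(s) + Hg₂²⁺(aq)
Q = [Hg₂²⁺] / ([Ag⁺]^2); log Q = 1.122.
E = E° − (0.0592/n) log Q = +0.05 − (0.0592/2)(1.122) = +0.017 V.

+0.017 V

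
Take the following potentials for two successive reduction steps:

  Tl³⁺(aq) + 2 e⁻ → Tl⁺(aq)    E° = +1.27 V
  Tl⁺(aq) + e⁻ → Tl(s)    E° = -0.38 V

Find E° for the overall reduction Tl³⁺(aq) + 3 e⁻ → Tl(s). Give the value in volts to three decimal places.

Standard free energies of sequential steps add: ΔG°₃ = ΔG°₁ + ΔG°₂, so n₃E°₃ = n₁E°₁ + n₂E°₂.
E°₃ = (2×+1.27 + 1×-0.38) / 3 = (+2.160) / 3 = +0.720 V.

+0.720 V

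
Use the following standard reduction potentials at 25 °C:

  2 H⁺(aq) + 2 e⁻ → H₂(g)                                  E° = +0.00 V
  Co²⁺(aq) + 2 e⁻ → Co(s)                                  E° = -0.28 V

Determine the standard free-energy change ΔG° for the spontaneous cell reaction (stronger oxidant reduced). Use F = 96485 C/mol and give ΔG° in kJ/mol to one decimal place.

-54.0 kJ/mol

H⁺/H₂ (E° = +0.00 V) is the cathode; Co²⁺/Co (E° = -0.28 V) is the anode, so E°cell = +0.28 V.
Balancing electrons gives n = 2 (lcm of 2 and 2).
ΔG° = −nFE° = −(2)(96485)(+0.28) = -54,032 J = -54.0 kJ/mol.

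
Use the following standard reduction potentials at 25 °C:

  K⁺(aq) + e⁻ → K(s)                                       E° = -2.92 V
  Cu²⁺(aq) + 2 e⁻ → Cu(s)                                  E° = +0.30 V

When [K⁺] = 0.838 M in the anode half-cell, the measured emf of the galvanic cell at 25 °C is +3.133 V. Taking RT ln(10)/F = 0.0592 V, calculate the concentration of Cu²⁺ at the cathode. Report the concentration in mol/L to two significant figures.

0.00081 M

Cu²⁺/Cu is the cathode, K⁺/K the anode: E°cell = +3.22 V, n = 2.
Overall reaction: Cu²⁺(aq) + 2 K(s) → Cu(s) + 2 K⁺(aq); Q = [K⁺]^2/[Cu²⁺]^1.
From E = E° − (0.0592/n) log Q: log Q = (E° − E)·n/0.0592 = (+3.22 − (+3.133))·2/0.0592 = 2.9392.
So 1·log[Cu²⁺] = 2·log(0.838) − log Q = -0.1535 − (2.9392) = -3.0927; [Cu²⁺] = 10^(-3.0927) ≈ 0.00081 M.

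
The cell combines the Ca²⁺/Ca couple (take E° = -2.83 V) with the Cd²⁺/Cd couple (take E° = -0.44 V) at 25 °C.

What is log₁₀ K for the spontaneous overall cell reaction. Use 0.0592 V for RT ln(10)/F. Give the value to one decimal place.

Cathode: Cd²⁺/Cd; anode: Ca²⁺/Ca. E°cell = +2.39 V, n = 2.
log K = nE°cell / 0.0592 = (2)(+2.39) / 0.0592 = 80.7.

80.7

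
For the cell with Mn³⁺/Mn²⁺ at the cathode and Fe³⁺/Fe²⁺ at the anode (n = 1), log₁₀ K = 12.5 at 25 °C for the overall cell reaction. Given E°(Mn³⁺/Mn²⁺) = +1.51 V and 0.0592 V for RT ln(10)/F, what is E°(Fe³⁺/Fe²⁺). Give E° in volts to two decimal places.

+0.77 V

E°cell = (0.0592/n)·log K = (0.0592/1)(12.5) = +0.740 V.
Since Mn³⁺/Mn²⁺ is the cathode and Fe³⁺/Fe²⁺ the anode, E°cell = E°(Mn³⁺/Mn²⁺) − E°(Fe³⁺/Fe²⁺).
So E°(Fe³⁺/Fe²⁺) = E°(Mn³⁺/Mn²⁺) − E°cell = (+1.51) − (+0.740) = +0.77 V.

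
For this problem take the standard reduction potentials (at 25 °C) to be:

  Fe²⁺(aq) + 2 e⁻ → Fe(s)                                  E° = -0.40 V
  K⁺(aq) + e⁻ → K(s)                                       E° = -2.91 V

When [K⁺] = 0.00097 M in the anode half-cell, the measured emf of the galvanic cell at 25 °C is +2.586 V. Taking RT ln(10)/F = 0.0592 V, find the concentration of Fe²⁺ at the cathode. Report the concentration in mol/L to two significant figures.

Fe²⁺/Fe is the cathode, K⁺/K the anode: E°cell = +2.51 V, n = 2.
Overall reaction: Fe²⁺(aq) + 2 K(s) → Fe(s) + 2 K⁺(aq); Q = [K⁺]^2/[Fe²⁺]^1.
From E = E° − (0.0592/n) log Q: log Q = (E° − E)·n/0.0592 = (+2.51 − (+2.586))·2/0.0592 = -2.5676.
So 1·log[Fe²⁺] = 2·log(0.00097) − log Q = -6.0265 − (-2.5676) = -3.4589; [Fe²⁺] = 10^(-3.4589) ≈ 0.00035 M.

0.00035 M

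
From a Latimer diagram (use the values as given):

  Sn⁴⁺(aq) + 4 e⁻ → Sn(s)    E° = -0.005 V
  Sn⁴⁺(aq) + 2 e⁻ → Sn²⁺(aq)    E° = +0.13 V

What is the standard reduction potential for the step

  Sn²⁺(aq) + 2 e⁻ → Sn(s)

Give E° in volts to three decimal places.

-0.140 V

Sequential free energies add, so n₃E°₃ = n₁E°₁ + n₂E°₂.
With n₃ = 4, and the known step contributing 2×(+0.13) V, the unknown satisfies 2·E° = 4×(-0.005) − 2×(+0.13) = -0.280.
E° = -0.280 / 2 = -0.140 V.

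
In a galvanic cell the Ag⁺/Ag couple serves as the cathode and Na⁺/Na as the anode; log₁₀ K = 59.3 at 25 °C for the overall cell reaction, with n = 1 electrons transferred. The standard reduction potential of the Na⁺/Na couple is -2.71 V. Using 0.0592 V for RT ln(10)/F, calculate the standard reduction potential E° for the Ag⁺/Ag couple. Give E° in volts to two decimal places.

+0.80 V

E°cell = (0.0592/n)·log K = (0.0592/1)(59.3) = +3.511 V.
Since Ag⁺/Ag is the cathode and Na⁺/Na the anode, E°cell = E°(Ag⁺/Ag) − E°(Na⁺/Na).
So E°(Ag⁺/Ag) = E°cell + E°(Na⁺/Na) = +3.511 + (-2.71) = +0.80 V.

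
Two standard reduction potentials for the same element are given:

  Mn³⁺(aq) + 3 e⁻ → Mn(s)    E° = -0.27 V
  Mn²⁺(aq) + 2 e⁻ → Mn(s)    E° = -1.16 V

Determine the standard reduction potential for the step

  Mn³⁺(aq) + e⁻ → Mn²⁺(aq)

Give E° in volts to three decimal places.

+1.510 V

Sequential free energies add, so n₃E°₃ = n₁E°₁ + n₂E°₂.
With n₃ = 3, and the known step contributing 2×(-1.16) V, the unknown satisfies 1·E° = 3×(-0.27) − 2×(-1.16) = +1.510.
E° = +1.510 / 1 = +1.510 V.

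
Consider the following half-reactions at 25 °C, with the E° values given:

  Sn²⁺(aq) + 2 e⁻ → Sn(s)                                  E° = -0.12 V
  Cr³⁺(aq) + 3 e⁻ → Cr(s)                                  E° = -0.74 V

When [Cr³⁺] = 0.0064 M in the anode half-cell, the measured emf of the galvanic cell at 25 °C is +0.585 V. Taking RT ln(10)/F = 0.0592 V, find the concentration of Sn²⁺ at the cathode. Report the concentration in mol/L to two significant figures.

0.0023 M

Sn²⁺/Sn is the cathode, Cr³⁺/Cr the anode: E°cell = +0.62 V, n = 6.
Overall reaction: 3 Sn²⁺(aq) + 2 Cr(s) → 3 Sn(s) + 2 Cr³⁺(aq); Q = [Cr³⁺]^2/[Sn²⁺]^3.
From E = E° − (0.0592/n) log Q: log Q = (E° − E)·n/0.0592 = (+0.62 − (+0.585))·6/0.0592 = 3.5473.
So 3·log[Sn²⁺] = 2·log(0.0064) − log Q = -4.3876 − (3.5473) = -7.9349; log[Sn²⁺] = -7.9349 / 3 = -2.6450; [Sn²⁺] = 10^(-2.6450) ≈ 0.0023 M.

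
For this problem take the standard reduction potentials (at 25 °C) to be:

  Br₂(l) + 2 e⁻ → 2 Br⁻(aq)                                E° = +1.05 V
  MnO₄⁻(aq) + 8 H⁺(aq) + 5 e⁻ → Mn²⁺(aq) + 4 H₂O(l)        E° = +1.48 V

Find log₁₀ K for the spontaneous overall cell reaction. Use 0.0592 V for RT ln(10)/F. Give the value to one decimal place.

72.6

Cathode: MnO₄⁻/Mn²⁺; anode: Br₂/Br⁻. E°cell = +0.43 V, n = 10.
log K = nE°cell / 0.0592 = (10)(+0.43) / 0.0592 = 72.6.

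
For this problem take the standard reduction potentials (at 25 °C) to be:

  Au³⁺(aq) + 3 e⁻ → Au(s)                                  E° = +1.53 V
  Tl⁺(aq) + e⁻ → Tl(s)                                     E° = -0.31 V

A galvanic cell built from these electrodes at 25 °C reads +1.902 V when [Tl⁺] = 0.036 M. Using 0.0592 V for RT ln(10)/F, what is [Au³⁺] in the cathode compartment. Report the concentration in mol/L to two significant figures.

0.065 M

Au³⁺/Au is the cathode, Tl⁺/Tl the anode: E°cell = +1.84 V, n = 3.
Overall reaction: Au³⁺(aq) + 3 Tl(s) → Au(s) + 3 Tl⁺(aq); Q = [Tl⁺]^3/[Au³⁺]^1.
From E = E° − (0.0592/n) log Q: log Q = (E° − E)·n/0.0592 = (+1.84 − (+1.902))·3/0.0592 = -3.1419.
So 1·log[Au³⁺] = 3·log(0.036) − log Q = -4.3311 − (-3.1419) = -1.1892; [Au³⁺] = 10^(-1.1892) ≈ 0.065 M.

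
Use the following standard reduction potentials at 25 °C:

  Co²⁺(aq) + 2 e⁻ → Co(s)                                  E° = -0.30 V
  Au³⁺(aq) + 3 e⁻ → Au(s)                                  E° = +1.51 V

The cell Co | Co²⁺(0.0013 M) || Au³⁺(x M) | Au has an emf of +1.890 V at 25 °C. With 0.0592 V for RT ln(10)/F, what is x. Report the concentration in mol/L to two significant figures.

Au³⁺/Au is the cathode, Co²⁺/Co the anode: E°cell = +1.81 V, n = 6.
Overall reaction: 2 Au³⁺(aq) + 3 Co(s) → 2 Au(s) + 3 Co²⁺(aq); Q = [Co²⁺]^3/[Au³⁺]^2.
From E = E° − (0.0592/n) log Q: log Q = (E° − E)·n/0.0592 = (+1.81 − (+1.890))·6/0.0592 = -8.1081.
So 2·log[Au³⁺] = 3·log(0.0013) − log Q = -8.6582 − (-8.1081) = -0.5501; log[Au³⁺] = -0.5501 / 2 = -0.2751; [Au³⁺] = 10^(-0.2751) ≈ 0.53 M.

0.53 M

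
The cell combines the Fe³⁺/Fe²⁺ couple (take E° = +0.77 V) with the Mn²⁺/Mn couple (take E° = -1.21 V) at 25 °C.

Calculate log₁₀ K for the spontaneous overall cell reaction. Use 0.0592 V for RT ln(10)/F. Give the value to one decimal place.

Cathode: Fe³⁺/Fe²⁺; anode: Mn²⁺/Mn. E°cell = +1.98 V, n = 2.
log K = nE°cell / 0.0592 = (2)(+1.98) / 0.0592 = 66.9.

66.9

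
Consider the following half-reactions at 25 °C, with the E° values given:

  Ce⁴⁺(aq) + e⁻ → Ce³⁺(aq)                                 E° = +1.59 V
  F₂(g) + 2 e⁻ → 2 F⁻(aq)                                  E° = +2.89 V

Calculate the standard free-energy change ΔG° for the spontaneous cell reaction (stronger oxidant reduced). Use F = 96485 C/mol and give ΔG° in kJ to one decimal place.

-250.9 kJ

F₂/F⁻ (E° = +2.89 V) is the cathode; Ce⁴⁺/Ce³⁺ (E° = +1.59 V) is the anode, so E°cell = +1.30 V.
Balancing electrons gives n = 2 (lcm of 2 and 1).
ΔG° = −nFE° = −(2)(96485)(+1.30) = -250,861 J = -250.9 kJ.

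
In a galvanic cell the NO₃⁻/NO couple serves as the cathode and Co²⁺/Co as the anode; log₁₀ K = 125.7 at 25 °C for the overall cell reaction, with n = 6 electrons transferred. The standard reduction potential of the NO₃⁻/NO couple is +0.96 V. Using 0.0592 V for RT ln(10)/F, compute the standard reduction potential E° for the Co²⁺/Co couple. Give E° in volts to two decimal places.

-0.28 V

E°cell = (0.0592/n)·log K = (0.0592/6)(125.7) = +1.240 V.
Since NO₃⁻/NO is the cathode and Co²⁺/Co the anode, E°cell = E°(NO₃⁻/NO) − E°(Co²⁺/Co).
So E°(Co²⁺/Co) = E°(NO₃⁻/NO) − E°cell = (+0.96) − (+1.240) = -0.28 V.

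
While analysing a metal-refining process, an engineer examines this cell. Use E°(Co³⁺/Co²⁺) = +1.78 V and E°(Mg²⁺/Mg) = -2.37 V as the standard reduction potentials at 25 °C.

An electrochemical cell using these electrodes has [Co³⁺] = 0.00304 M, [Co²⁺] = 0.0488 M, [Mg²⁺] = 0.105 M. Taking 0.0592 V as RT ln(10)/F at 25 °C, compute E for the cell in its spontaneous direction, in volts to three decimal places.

+4.108 V

Co³⁺/Co²⁺ is the cathode (higher E°), Mg²⁺/Mg the anode: E°cell = +1.78 − (-2.37) = +4.15 V, n = 2.
Overall: 2 Co³⁺(aq) + Mg(s) → 2 Co²⁺(aq) + Mg²⁺(aq)
Q = [Co²⁺]^2·[Mg²⁺] / ([Co³⁺]^2); log Q = 1.432.
E = E° − (0.0592/n) log Q = +4.15 − (0.0592/2)(1.432) = +4.108 V.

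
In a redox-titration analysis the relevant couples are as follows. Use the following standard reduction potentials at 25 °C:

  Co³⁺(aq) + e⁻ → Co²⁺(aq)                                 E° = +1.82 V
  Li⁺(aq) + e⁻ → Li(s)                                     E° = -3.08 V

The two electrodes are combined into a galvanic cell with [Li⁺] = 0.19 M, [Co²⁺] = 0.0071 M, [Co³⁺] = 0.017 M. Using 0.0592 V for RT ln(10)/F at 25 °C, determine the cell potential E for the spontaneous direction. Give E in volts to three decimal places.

+4.965 V

Co³⁺/Co²⁺ is the cathode (higher E°), Li⁺/Li the anode: E°cell = +1.82 − (-3.08) = +4.90 V, n = 1.
Overall: Co³⁺(aq) + Li(s) → Co²⁺(aq) + Li⁺(aq)
Q = [Co²⁺]·[Li⁺] / ([Co³⁺]); log Q = -1.100.
E = E° − (0.0592/n) log Q = +4.90 − (0.0592/1)(-1.100) = +4.965 V.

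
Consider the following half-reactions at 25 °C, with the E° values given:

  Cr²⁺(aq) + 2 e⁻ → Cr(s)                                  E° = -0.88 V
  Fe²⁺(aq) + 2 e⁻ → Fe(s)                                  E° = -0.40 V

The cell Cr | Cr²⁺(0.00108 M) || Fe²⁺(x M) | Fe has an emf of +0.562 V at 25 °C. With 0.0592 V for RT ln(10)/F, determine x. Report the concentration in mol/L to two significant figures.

Fe²⁺/Fe is the cathode, Cr²⁺/Cr the anode: E°cell = +0.48 V, n = 2.
Overall reaction: Fe²⁺(aq) + Cr(s) → Fe(s) + Cr²⁺(aq); Q = [Cr²⁺]^1/[Fe²⁺]^1.
From E = E° − (0.0592/n) log Q: log Q = (E° − E)·n/0.0592 = (+0.48 − (+0.562))·2/0.0592 = -2.7703.
So 1·log[Fe²⁺] = 1·log(0.00108) − log Q = -2.9666 − (-2.7703) = -0.1963; [Fe²⁺] = 10^(-0.1963) ≈ 0.64 M.

0.64 M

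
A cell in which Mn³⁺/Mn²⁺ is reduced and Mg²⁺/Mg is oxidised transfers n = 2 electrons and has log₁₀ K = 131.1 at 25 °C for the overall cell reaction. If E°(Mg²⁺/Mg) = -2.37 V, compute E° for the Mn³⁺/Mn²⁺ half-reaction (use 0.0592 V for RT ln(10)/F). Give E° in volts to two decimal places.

+1.51 V

E°cell = (0.0592/n)·log K = (0.0592/2)(131.1) = +3.881 V.
Since Mn³⁺/Mn²⁺ is the cathode and Mg²⁺/Mg the anode, E°cell = E°(Mn³⁺/Mn²⁺) − E°(Mg²⁺/Mg).
So E°(Mn³⁺/Mn²⁺) = E°cell + E°(Mg²⁺/Mg) = +3.881 + (-2.37) = +1.51 V.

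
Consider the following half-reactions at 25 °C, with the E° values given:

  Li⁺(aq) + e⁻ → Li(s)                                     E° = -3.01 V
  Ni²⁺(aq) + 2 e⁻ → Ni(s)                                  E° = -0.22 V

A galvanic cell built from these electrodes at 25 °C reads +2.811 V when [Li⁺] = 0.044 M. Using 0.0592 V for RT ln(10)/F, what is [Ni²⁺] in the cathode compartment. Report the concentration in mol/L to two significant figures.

Ni²⁺/Ni is the cathode, Li⁺/Li the anode: E°cell = +2.79 V, n = 2.
Overall reaction: Ni²⁺(aq) + 2 Li(s) → Ni(s) + 2 Li⁺(aq); Q = [Li⁺]^2/[Ni²⁺]^1.
From E = E° − (0.0592/n) log Q: log Q = (E° − E)·n/0.0592 = (+2.79 − (+2.811))·2/0.0592 = -0.7095.
So 1·log[Ni²⁺] = 2·log(0.044) − log Q = -2.7131 − (-0.7095) = -2.0036; [Ni²⁺] = 10^(-2.0036) ≈ 0.0099 M.

0.0099 M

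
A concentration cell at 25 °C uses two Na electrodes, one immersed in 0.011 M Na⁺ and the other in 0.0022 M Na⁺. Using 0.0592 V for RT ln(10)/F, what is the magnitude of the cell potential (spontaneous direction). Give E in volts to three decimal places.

+0.041 V

For a concentration cell E°cell = 0. The 0.011 M side is the cathode (reduction is favoured where [Na⁺] is higher).
With n = 1, E = −(0.0592/1) log([Na⁺]ₐₙ/[Na⁺]꜀ₐₜ) = −(0.0592/1) log(0.0022/0.011) = −(0.0592/1)(-0.699) = +0.041 V.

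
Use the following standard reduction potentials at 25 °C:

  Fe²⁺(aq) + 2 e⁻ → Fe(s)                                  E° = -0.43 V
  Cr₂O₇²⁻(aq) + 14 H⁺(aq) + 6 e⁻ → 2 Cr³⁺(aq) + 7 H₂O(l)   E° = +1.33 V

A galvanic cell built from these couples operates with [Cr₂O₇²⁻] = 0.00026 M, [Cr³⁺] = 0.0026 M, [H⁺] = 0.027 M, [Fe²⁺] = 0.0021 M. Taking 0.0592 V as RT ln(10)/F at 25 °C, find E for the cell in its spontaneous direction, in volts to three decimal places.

+1.638 V

Cr₂O₇²⁻/Cr³⁺ is the cathode (higher E°), Fe²⁺/Fe the anode: E°cell = +1.33 − (-0.43) = +1.76 V, n = 6.
Overall: Cr₂O₇²⁻(aq) + 14 H⁺(aq) + 3 Fe(s) → 2 Cr³⁺(aq) + 7 H₂O(l) + 3 Fe²⁺(aq)
Q = [Cr³⁺]^2·[Fe²⁺]^3 / ([Cr₂O₇²⁻]·[H⁺]^14); log Q = 12.343.
E = E° − (0.0592/n) log Q = +1.76 − (0.0592/6)(12.343) = +1.638 V.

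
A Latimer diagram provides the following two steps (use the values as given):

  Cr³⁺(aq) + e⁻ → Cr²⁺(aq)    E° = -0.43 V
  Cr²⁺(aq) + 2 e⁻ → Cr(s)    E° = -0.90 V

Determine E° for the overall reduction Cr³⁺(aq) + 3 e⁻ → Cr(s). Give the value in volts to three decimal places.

Since ΔG° = −nFE° is additive over sequential reductions, n₃E°₃ = n₁E°₁ + n₂E°₂.
E°₃ = (1×-0.43 + 2×-0.90) / 3 = (-2.230) / 3 = -0.743 V.
Simply averaging or adding the two E° values would be wrong; the electron-weighted sum is required.

-0.743 V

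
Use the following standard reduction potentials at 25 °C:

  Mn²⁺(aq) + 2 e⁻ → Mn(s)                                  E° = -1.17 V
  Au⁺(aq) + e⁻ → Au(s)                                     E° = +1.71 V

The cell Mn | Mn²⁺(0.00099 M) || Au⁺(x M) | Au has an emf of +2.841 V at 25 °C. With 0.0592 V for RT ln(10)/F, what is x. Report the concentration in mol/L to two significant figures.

0.0069 M

Au⁺/Au is the cathode, Mn²⁺/Mn the anode: E°cell = +2.88 V, n = 2.
Overall reaction: 2 Au⁺(aq) + Mn(s) → 2 Au(s) + Mn²⁺(aq); Q = [Mn²⁺]^1/[Au⁺]^2.
From E = E° − (0.0592/n) log Q: log Q = (E° − E)·n/0.0592 = (+2.88 − (+2.841))·2/0.0592 = 1.3176.
So 2·log[Au⁺] = 1·log(0.00099) − log Q = -3.0044 − (1.3176) = -4.3220; log[Au⁺] = -4.3220 / 2 = -2.1610; [Au⁺] = 10^(-2.1610) ≈ 0.0069 M.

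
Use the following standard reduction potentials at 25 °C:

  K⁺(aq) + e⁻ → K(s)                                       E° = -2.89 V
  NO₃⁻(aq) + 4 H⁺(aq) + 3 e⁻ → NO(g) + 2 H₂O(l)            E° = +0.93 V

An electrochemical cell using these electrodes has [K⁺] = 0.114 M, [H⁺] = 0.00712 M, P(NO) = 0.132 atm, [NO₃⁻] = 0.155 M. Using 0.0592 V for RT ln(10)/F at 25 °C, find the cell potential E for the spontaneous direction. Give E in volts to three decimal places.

+3.708 V

NO₃⁻/NO is the cathode (higher E°), K⁺/K the anode: E°cell = +0.93 − (-2.89) = +3.82 V, n = 3.
Overall: NO₃⁻(aq) + 4 H⁺(aq) + 3 K(s) → NO(g) + 2 H₂O(l) + 3 K⁺(aq)
Q = P(NO)·[K⁺]^3 / ([NO₃⁻]·[H⁺]^4); log Q = 5.691.
E = E° − (0.0592/n) log Q = +3.82 − (0.0592/3)(5.691) = +3.708 V.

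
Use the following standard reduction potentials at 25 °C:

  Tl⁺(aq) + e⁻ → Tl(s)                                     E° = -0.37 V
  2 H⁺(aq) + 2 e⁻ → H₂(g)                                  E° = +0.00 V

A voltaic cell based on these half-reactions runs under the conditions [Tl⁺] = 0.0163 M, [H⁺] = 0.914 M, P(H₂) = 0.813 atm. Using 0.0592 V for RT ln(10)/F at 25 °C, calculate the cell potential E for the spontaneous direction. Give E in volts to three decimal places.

H⁺/H₂ is the cathode (higher E°), Tl⁺/Tl the anode: E°cell = +0.00 − (-0.37) = +0.37 V, n = 2.
Overall: 2 H⁺(aq) + 2 Tl(s) → H₂(g) + 2 Tl⁺(aq)
Q = P(H₂)·[Tl⁺]^2 / ([H⁺]^2); log Q = -3.587.
E = E° − (0.0592/n) log Q = +0.37 − (0.0592/2)(-3.587) = +0.476 V.

+0.476 V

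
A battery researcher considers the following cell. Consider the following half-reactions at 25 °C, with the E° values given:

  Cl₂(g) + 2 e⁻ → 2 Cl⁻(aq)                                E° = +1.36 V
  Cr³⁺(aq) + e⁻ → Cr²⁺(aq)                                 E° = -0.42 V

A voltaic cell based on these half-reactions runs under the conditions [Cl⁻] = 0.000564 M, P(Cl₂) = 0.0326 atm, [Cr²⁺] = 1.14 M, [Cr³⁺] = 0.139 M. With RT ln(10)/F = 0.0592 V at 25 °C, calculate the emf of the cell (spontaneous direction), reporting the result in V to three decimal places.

Cl₂/Cl⁻ is the cathode (higher E°), Cr³⁺/Cr²⁺ the anode: E°cell = +1.36 − (-0.42) = +1.78 V, n = 2.
Overall: Cl₂(g) + 2 Cr²⁺(aq) → 2 Cl⁻(aq) + 2 Cr³⁺(aq)
Q = [Cl⁻]^2·[Cr³⁺]^2 / (P(Cl₂)·[Cr²⁺]^2); log Q = -6.838.
E = E° − (0.0592/n) log Q = +1.78 − (0.0592/2)(-6.838) = +1.982 V.

+1.982 V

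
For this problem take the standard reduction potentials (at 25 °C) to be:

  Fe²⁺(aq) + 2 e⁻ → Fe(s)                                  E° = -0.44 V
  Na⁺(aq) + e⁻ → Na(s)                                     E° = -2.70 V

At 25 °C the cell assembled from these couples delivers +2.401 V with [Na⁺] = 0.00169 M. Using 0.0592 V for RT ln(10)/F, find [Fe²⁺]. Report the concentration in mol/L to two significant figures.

Fe²⁺/Fe is the cathode, Na⁺/Na the anode: E°cell = +2.26 V, n = 2.
Overall reaction: Fe²⁺(aq) + 2 Na(s) → Fe(s) + 2 Na⁺(aq); Q = [Na⁺]^2/[Fe²⁺]^1.
From E = E° − (0.0592/n) log Q: log Q = (E° − E)·n/0.0592 = (+2.26 − (+2.401))·2/0.0592 = -4.7635.
So 1·log[Fe²⁺] = 2·log(0.00169) − log Q = -5.5442 − (-4.7635) = -0.7807; [Fe²⁺] = 10^(-0.7807) ≈ 0.17 M.

0.17 M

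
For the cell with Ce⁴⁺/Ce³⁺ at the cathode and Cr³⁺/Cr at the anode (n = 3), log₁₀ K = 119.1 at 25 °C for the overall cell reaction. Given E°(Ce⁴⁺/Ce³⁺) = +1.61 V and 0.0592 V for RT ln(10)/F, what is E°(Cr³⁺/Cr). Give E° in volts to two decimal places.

-0.74 V

E°cell = (0.0592/n)·log K = (0.0592/3)(119.1) = +2.350 V.
Since Ce⁴⁺/Ce³⁺ is the cathode and Cr³⁺/Cr the anode, E°cell = E°(Ce⁴⁺/Ce³⁺) − E°(Cr³⁺/Cr).
So E°(Cr³⁺/Cr) = E°(Ce⁴⁺/Ce³⁺) − E°cell = (+1.61) − (+2.350) = -0.74 V.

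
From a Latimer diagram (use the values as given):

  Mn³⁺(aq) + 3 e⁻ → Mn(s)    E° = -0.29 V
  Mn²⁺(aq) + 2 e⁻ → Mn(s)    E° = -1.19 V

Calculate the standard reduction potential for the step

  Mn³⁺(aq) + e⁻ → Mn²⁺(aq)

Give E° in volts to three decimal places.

Sequential free energies add, so n₃E°₃ = n₁E°₁ + n₂E°₂.
With n₃ = 3, and the known step contributing 2×(-1.19) V, the unknown satisfies 1·E° = 3×(-0.29) − 2×(-1.19) = +1.510.
E° = +1.510 / 1 = +1.510 V.

+1.510 V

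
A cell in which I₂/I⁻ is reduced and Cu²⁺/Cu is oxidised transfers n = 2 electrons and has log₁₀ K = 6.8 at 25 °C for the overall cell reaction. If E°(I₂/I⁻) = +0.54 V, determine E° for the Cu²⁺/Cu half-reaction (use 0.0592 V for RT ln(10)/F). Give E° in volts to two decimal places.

E°cell = (0.0592/n)·log K = (0.0592/2)(6.8) = +0.201 V.
Since I₂/I⁻ is the cathode and Cu²⁺/Cu the anode, E°cell = E°(I₂/I⁻) − E°(Cu²⁺/Cu).
So E°(Cu²⁺/Cu) = E°(I₂/I⁻) − E°cell = (+0.54) − (+0.201) = +0.34 V.

+0.34 V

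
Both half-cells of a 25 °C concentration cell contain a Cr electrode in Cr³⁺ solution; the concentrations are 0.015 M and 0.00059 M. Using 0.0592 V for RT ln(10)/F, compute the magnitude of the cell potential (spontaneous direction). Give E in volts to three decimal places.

For a concentration cell E°cell = 0. The 0.015 M side is the cathode (reduction is favoured where [Cr³⁺] is higher).
With n = 3, E = −(0.0592/3) log([Cr³⁺]ₐₙ/[Cr³⁺]꜀ₐₜ) = −(0.0592/3) log(0.00059/0.015) = −(0.0592/3)(-1.405) = +0.028 V.

+0.028 V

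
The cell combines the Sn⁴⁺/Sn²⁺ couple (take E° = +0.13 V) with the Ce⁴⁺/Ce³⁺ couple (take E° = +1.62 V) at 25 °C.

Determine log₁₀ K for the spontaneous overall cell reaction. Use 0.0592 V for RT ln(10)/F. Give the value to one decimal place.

Cathode: Ce⁴⁺/Ce³⁺; anode: Sn⁴⁺/Sn²⁺. E°cell = +1.49 V, n = 2.
log K = nE°cell / 0.0592 = (2)(+1.49) / 0.0592 = 50.3.

50.3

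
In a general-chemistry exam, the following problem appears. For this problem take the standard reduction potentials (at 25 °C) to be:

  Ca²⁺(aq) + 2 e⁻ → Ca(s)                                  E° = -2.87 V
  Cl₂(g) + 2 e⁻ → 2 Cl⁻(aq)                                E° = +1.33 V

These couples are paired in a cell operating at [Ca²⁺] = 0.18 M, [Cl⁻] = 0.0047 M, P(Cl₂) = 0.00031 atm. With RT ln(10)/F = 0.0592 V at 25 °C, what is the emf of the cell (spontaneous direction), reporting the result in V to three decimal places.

Cl₂/Cl⁻ is the cathode (higher E°), Ca²⁺/Ca the anode: E°cell = +1.33 − (-2.87) = +4.20 V, n = 2.
Overall: Cl₂(g) + Ca(s) → 2 Cl⁻(aq) + Ca²⁺(aq)
Q = [Cl⁻]^2·[Ca²⁺] / (P(Cl₂)); log Q = -1.892.
E = E° − (0.0592/n) log Q = +4.20 − (0.0592/2)(-1.892) = +4.256 V.

+4.256 V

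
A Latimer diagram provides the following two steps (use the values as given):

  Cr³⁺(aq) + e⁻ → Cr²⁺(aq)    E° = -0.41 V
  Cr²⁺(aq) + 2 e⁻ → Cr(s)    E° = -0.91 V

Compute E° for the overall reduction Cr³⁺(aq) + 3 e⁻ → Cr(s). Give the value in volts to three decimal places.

-0.743 V

Standard free energies of sequential steps add: ΔG°₃ = ΔG°₁ + ΔG°₂, so n₃E°₃ = n₁E°₁ + n₂E°₂.
E°₃ = (1×-0.41 + 2×-0.91) / 3 = (-2.230) / 3 = -0.743 V.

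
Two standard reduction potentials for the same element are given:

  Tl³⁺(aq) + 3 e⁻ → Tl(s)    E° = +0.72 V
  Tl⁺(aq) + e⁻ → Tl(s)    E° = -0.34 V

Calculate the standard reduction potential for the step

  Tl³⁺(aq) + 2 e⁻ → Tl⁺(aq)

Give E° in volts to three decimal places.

Sequential free energies add, so n₃E°₃ = n₁E°₁ + n₂E°₂.
With n₃ = 3, and the known step contributing 1×(-0.34) V, the unknown satisfies 2·E° = 3×(+0.72) − 1×(-0.34) = +2.500.
E° = +2.500 / 2 = +1.250 V.

+1.250 V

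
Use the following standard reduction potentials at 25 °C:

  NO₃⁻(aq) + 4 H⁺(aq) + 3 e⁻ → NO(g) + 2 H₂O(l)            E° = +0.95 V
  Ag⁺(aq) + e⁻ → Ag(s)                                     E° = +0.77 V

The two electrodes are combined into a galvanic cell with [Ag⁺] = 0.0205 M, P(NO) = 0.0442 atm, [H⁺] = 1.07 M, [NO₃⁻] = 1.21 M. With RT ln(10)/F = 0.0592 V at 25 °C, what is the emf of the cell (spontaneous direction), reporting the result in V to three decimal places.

NO₃⁻/NO is the cathode (higher E°), Ag⁺/Ag the anode: E°cell = +0.95 − (+0.77) = +0.18 V, n = 3.
Overall: NO₃⁻(aq) + 4 H⁺(aq) + 3 Ag(s) → NO(g) + 2 H₂O(l) + 3 Ag⁺(aq)
Q = P(NO)·[Ag⁺]^3 / ([NO₃⁻]·[H⁺]^4); log Q = -6.620.
E = E° − (0.0592/n) log Q = +0.18 − (0.0592/3)(-6.620) = +0.311 V.

+0.311 V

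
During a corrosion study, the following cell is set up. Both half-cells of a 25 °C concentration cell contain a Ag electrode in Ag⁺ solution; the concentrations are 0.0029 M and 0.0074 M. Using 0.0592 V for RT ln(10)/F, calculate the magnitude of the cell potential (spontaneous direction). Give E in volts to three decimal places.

+0.024 V

For a concentration cell E°cell = 0. The 0.0074 M side is the cathode (reduction is favoured where [Ag⁺] is higher).
With n = 1, E = −(0.0592/1) log([Ag⁺]ₐₙ/[Ag⁺]꜀ₐₜ) = −(0.0592/1) log(0.0029/0.0074) = −(0.0592/1)(-0.407) = +0.024 V.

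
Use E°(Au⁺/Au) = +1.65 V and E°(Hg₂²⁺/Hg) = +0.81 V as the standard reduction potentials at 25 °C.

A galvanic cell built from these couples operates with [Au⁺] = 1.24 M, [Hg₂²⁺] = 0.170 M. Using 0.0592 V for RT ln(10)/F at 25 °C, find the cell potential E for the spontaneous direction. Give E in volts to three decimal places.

Au⁺/Au is the cathode (higher E°), Hg₂²⁺/Hg the anode: E°cell = +1.65 − (+0.81) = +0.84 V, n = 2.
Overall: 2 Au⁺(aq) + 2 Hg(l) → 2 Au(s) + Hg₂²⁺(aq)
Q = [Hg₂²⁺] / ([Au⁺]^2); log Q = -0.956.
E = E° − (0.0592/n) log Q = +0.84 − (0.0592/2)(-0.956) = +0.868 V.

+0.868 V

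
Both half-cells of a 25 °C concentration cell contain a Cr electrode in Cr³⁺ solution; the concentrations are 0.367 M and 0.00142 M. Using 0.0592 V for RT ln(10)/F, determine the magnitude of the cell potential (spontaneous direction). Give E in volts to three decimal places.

For a concentration cell E°cell = 0. The 0.367 M side is the cathode (reduction is favoured where [Cr³⁺] is higher).
With n = 3, E = −(0.0592/3) log([Cr³⁺]ₐₙ/[Cr³⁺]꜀ₐₜ) = −(0.0592/3) log(0.00142/0.367) = −(0.0592/3)(-2.412) = +0.048 V.

+0.048 V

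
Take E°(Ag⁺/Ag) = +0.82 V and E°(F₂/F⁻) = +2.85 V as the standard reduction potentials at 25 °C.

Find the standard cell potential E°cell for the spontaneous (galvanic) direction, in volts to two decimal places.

The F₂/F⁻ couple has the higher reduction potential, so it is the cathode; Ag⁺/Ag is oxidised at the anode.
E°cell = E°(cathode) − E°(anode) = (+2.85) − (+0.82) = +2.03 V.
Since E°cell > 0, the reaction is spontaneous under standard conditions.

+2.03 V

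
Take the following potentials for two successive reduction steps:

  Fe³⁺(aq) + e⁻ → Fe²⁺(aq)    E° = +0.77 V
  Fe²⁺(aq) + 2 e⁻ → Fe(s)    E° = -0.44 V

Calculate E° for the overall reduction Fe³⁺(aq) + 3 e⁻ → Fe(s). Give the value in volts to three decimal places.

Adding the free-energy changes (−nFE°) of the two steps gives −n₃FE°₃ = −n₁FE°₁ − n₂FE°₂.
E°₃ = (1×+0.77 + 2×-0.44) / 3 = (-0.110) / 3 = -0.037 V.
Simply averaging or adding the two E° values would be wrong; the electron-weighted sum is required.

-0.037 V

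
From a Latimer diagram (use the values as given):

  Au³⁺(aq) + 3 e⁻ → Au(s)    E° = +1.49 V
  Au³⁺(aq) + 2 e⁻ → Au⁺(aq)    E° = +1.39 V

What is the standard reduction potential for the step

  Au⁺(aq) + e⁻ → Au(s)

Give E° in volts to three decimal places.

Sequential free energies add, so n₃E°₃ = n₁E°₁ + n₂E°₂.
With n₃ = 3, and the known step contributing 2×(+1.39) V, the unknown satisfies 1·E° = 3×(+1.49) − 2×(+1.39) = +1.690.
E° = +1.690 / 1 = +1.690 V.

+1.690 V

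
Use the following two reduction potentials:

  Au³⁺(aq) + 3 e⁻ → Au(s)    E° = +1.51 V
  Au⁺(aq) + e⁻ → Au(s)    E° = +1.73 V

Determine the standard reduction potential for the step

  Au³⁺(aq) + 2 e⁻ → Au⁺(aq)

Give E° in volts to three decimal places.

Sequential free energies add, so n₃E°₃ = n₁E°₁ + n₂E°₂.
With n₃ = 3, and the known step contributing 1×(+1.73) V, the unknown satisfies 2·E° = 3×(+1.51) − 1×(+1.73) = +2.800.
E° = +2.800 / 2 = +1.400 V.

+1.400 V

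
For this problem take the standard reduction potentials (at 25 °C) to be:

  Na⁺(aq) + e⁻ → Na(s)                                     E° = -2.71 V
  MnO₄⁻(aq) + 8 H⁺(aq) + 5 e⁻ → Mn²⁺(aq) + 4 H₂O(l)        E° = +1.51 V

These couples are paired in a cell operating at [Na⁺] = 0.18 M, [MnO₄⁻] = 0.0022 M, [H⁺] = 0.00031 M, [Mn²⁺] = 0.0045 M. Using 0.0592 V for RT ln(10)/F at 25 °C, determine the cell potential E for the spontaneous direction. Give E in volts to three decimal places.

MnO₄⁻/Mn²⁺ is the cathode (higher E°), Na⁺/Na the anode: E°cell = +1.51 − (-2.71) = +4.22 V, n = 5.
Overall: MnO₄⁻(aq) + 8 H⁺(aq) + 5 Na(s) → Mn²⁺(aq) + 4 H₂O(l) + 5 Na⁺(aq)
Q = [Mn²⁺]·[Na⁺]^5 / ([MnO₄⁻]·[H⁺]^8); log Q = 24.656.
E = E° − (0.0592/n) log Q = +4.22 − (0.0592/5)(24.656) = +3.928 V.

+3.928 V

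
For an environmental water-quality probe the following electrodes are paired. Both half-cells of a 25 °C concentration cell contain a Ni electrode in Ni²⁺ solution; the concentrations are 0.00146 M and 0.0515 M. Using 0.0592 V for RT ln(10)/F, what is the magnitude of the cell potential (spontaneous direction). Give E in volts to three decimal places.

+0.046 V

For a concentration cell E°cell = 0. The 0.0515 M side is the cathode (reduction is favoured where [Ni²⁺] is higher).
With n = 2, E = −(0.0592/2) log([Ni²⁺]ₐₙ/[Ni²⁺]꜀ₐₜ) = −(0.0592/2) log(0.00146/0.0515) = −(0.0592/2)(-1.547) = +0.046 V.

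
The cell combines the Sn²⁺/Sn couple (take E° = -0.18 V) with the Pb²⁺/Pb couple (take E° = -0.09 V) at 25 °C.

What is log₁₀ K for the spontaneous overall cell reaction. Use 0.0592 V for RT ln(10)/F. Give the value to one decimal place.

3.0

Cathode: Pb²⁺/Pb; anode: Sn²⁺/Sn. E°cell = +0.09 V, n = 2.
log K = nE°cell / 0.0592 = (2)(+0.09) / 0.0592 = 3.0.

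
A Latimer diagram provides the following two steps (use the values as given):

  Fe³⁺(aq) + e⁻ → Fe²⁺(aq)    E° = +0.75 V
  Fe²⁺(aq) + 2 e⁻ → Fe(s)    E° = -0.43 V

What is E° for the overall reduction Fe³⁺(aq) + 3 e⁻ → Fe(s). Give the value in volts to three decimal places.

Standard free energies of sequential steps add: ΔG°₃ = ΔG°₁ + ΔG°₂, so n₃E°₃ = n₁E°₁ + n₂E°₂.
E°₃ = (1×+0.75 + 2×-0.43) / 3 = (-0.110) / 3 = -0.037 V.

-0.037 V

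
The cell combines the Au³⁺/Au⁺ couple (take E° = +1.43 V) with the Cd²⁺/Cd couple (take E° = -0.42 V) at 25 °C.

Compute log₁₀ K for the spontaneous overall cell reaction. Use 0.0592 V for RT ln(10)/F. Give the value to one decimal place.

62.5

Cathode: Au³⁺/Au⁺; anode: Cd²⁺/Cd. E°cell = +1.85 V, n = 2.
log K = nE°cell / 0.0592 = (2)(+1.85) / 0.0592 = 62.5.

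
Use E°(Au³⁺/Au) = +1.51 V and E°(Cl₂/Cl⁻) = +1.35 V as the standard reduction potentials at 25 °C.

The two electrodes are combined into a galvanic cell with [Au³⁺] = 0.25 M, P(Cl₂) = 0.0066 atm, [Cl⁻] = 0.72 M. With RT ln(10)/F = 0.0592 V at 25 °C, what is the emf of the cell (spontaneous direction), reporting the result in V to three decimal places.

+0.204 V

Au³⁺/Au is the cathode (higher E°), Cl₂/Cl⁻ the anode: E°cell = +1.51 − (+1.35) = +0.16 V, n = 6.
Overall: 2 Au³⁺(aq) + 6 Cl⁻(aq) → 2 Au(s) + 3 Cl₂(g)
Q = P(Cl₂)^3 / ([Au³⁺]^2·[Cl⁻]^6); log Q = -4.481.
E = E° − (0.0592/n) log Q = +0.16 − (0.0592/6)(-4.481) = +0.204 V.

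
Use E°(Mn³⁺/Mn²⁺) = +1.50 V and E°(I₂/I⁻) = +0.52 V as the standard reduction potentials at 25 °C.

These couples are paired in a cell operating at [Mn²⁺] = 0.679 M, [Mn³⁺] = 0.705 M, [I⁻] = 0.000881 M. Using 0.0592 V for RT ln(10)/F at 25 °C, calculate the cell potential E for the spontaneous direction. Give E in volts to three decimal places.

+0.800 V

Mn³⁺/Mn²⁺ is the cathode (higher E°), I₂/I⁻ the anode: E°cell = +1.50 − (+0.52) = +0.98 V, n = 2.
Overall: 2 Mn³⁺(aq) + 2 I⁻(aq) → 2 Mn²⁺(aq) + I₂(s)
Q = [Mn²⁺]^2 / ([Mn³⁺]^2·[I⁻]^2); log Q = 6.077.
E = E° − (0.0592/n) log Q = +0.98 − (0.0592/2)(6.077) = +0.800 V.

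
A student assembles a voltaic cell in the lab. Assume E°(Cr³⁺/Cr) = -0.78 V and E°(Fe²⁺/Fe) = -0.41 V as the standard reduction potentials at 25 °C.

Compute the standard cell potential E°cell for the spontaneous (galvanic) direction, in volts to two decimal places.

+0.37 V

The Fe²⁺/Fe couple has the higher reduction potential, so it is the cathode; Cr³⁺/Cr is oxidised at the anode.
E°cell = E°(cathode) − E°(anode) = (-0.41) − (-0.78) = +0.37 V.
Since E°cell > 0, the reaction is spontaneous under standard conditions.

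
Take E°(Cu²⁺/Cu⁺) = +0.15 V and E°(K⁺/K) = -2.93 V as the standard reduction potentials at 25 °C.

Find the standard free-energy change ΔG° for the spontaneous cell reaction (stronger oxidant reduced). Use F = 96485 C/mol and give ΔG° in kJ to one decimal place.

Cu²⁺/Cu⁺ (E° = +0.15 V) is the cathode; K⁺/K (E° = -2.93 V) is the anode, so E°cell = +3.08 V.
Balancing electrons gives n = 1 (lcm of 1 and 1).
ΔG° = −nFE° = −(1)(96485)(+3.08) = -297,174 J = -297.2 kJ.

-297.2 kJ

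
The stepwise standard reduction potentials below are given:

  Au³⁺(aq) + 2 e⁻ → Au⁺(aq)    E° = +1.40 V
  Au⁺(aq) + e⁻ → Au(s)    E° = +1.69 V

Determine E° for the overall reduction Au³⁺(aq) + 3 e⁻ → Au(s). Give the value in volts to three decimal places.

Since ΔG° = −nFE° is additive over sequential reductions, n₃E°₃ = n₁E°₁ + n₂E°₂.
E°₃ = (2×+1.40 + 1×+1.69) / 3 = (+4.490) / 3 = +1.497 V.
E° values themselves are not directly additive — weighting by electron count is essential.

+1.497 V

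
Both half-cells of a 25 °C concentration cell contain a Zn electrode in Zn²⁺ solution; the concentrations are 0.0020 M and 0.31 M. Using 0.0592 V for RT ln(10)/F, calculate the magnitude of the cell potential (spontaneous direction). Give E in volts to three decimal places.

For a concentration cell E°cell = 0. The 0.31 M side is the cathode (reduction is favoured where [Zn²⁺] is higher).
With n = 2, E = −(0.0592/2) log([Zn²⁺]ₐₙ/[Zn²⁺]꜀ₐₜ) = −(0.0592/2) log(0.002/0.31) = −(0.0592/2)(-2.190) = +0.065 V.

+0.065 V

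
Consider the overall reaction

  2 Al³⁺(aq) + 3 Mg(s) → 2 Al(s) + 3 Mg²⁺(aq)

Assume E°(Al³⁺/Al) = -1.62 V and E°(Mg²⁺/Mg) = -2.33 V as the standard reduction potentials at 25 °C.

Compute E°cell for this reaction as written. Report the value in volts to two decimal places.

+0.71 V

The Al³⁺/Al couple has the higher reduction potential, so it is the cathode; Mg²⁺/Mg is oxidised at the anode.
E°cell = E°(cathode) − E°(anode) = (-1.62) − (-2.33) = +0.71 V.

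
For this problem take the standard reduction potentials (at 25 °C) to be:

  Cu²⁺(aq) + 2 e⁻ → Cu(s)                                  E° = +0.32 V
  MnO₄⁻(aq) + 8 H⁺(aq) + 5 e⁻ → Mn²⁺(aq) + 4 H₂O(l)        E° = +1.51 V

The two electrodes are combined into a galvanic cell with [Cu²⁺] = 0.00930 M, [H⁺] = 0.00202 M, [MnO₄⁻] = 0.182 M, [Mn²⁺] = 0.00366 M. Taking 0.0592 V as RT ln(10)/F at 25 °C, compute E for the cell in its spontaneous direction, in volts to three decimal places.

MnO₄⁻/Mn²⁺ is the cathode (higher E°), Cu²⁺/Cu the anode: E°cell = +1.51 − (+0.32) = +1.19 V, n = 10.
Overall: 2 MnO₄⁻(aq) + 16 H⁺(aq) + 5 Cu(s) → 2 Mn²⁺(aq) + 8 H₂O(l) + 5 Cu²⁺(aq)
Q = [Mn²⁺]^2·[Cu²⁺]^5 / ([MnO₄⁻]^2·[H⁺]^16); log Q = 29.564.
E = E° − (0.0592/n) log Q = +1.19 − (0.0592/10)(29.564) = +1.015 V.

+1.015 V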